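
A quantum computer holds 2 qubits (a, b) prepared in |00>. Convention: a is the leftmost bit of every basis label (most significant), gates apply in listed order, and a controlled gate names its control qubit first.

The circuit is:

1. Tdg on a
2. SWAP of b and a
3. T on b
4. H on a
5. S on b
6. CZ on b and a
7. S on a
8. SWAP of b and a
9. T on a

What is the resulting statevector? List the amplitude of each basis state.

The final amplitudes are sqrt(2)/2 on |00>, sqrt(2)*I/2 on |01>, 0 on |10>, 0 on |11>.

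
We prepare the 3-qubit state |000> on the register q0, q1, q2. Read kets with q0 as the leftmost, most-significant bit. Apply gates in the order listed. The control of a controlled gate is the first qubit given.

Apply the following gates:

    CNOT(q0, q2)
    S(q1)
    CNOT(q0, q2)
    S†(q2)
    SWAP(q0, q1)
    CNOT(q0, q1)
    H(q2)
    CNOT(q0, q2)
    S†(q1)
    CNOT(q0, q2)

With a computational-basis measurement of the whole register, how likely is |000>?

The probability of measuring |000> is 1/2.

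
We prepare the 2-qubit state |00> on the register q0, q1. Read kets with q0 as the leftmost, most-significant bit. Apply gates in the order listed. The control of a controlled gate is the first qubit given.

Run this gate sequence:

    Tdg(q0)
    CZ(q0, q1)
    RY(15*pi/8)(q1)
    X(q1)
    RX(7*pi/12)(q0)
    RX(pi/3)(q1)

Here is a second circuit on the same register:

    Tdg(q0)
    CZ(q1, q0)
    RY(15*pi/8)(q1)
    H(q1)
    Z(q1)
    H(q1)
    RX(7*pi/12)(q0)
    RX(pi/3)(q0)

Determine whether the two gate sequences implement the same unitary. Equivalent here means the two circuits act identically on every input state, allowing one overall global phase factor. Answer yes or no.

No — the two circuits implement different unitaries, even allowing a global phase.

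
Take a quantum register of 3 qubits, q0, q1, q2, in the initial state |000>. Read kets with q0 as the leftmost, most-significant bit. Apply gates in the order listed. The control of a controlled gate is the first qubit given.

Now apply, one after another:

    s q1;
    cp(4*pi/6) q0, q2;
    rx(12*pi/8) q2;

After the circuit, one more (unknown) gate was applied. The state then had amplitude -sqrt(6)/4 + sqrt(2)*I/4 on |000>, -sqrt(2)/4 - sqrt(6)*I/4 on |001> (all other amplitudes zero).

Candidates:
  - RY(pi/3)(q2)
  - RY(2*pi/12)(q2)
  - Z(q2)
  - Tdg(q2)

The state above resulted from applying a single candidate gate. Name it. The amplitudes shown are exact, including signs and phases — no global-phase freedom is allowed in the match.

The unique candidate consistent with the amplitudes is RY(pi/3)(q2).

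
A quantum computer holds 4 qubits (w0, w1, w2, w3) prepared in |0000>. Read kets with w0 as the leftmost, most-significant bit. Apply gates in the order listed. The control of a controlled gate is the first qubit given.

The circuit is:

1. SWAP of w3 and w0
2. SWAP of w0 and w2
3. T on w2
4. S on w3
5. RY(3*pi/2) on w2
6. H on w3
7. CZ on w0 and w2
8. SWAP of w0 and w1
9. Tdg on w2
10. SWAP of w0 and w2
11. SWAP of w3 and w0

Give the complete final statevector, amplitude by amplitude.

The final amplitudes are -1/2 on |0000>, -exp(3*I*pi/4)/2 on |0001>, -1/2 on |1000>, -exp(3*I*pi/4)/2 on |1001>, and 0 on every other basis state.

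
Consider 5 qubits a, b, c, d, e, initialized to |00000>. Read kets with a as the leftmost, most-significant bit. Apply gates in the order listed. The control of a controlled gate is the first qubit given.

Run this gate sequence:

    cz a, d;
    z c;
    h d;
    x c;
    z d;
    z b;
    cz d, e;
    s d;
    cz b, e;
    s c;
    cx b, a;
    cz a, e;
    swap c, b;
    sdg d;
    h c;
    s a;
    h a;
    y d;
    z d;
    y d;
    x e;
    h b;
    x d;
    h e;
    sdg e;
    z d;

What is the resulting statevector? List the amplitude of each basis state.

The final amplitudes are -sqrt(2)*I/8 on |00000>, sqrt(2)/8 on |00001>, sqrt(2)*I/8 on |00010>, -sqrt(2)/8 on |00011>, -sqrt(2)*I/8 on |00100>, sqrt(2)/8 on |00101>, sqrt(2)*I/8 on |00110>, -sqrt(2)/8 on |00111>, sqrt(2)*I/8 on |01000>, -sqrt(2)/8 on |01001>, -sqrt(2)*I/8 on |01010>, sqrt(2)/8 on |01011>, sqrt(2)*I/8 on |01100>, -sqrt(2)/8 on |01101>, -sqrt(2)*I/8 on |01110>, sqrt(2)/8 on |01111>, -sqrt(2)*I/8 on |10000>, sqrt(2)/8 on |10001>, sqrt(2)*I/8 on |10010>, -sqrt(2)/8 on |10011>, -sqrt(2)*I/8 on |10100>, sqrt(2)/8 on |10101>, sqrt(2)*I/8 on |10110>, -sqrt(2)/8 on |10111>, sqrt(2)*I/8 on |11000>, -sqrt(2)/8 on |11001>, -sqrt(2)*I/8 on |11010>, sqrt(2)/8 on |11011>, sqrt(2)*I/8 on |11100>, -sqrt(2)/8 on |11101>, -sqrt(2)*I/8 on |11110>, sqrt(2)/8 on |11111>.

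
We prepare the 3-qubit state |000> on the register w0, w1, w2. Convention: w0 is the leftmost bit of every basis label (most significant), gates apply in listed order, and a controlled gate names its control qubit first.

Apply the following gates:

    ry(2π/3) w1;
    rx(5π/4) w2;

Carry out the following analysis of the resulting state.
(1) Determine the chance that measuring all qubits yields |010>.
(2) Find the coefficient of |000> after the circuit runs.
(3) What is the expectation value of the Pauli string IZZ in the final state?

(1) The probability of measuring |010> is 3/8 - 3*sqrt(2)/16.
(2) |000> carries amplitude -sqrt(2 - sqrt(2))/4 in the final state.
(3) The expectation value of IZZ is sqrt(2)/4.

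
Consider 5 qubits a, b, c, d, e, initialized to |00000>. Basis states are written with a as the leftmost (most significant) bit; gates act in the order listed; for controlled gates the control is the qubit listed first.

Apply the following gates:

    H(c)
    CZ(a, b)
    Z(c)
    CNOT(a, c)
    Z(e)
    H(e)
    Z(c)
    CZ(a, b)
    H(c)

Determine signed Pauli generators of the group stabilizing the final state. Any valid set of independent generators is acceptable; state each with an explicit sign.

One valid set of independent stabilizer generators is +IIIIX, +ZIIII, +IZIII, +IIZII, +IIIZI (any independent generating set of the same group is equally correct).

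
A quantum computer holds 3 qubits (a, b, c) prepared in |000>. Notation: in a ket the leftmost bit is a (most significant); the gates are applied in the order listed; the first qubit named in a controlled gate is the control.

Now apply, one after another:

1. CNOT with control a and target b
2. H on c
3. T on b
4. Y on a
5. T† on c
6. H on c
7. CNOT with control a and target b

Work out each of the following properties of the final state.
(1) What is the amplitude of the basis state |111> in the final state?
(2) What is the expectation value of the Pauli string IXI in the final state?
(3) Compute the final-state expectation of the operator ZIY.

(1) |111> carries amplitude -exp(I*pi/4)/2 + I/2 in the final state.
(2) The expectation value of IXI is 0.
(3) The observable ZIY averages to -sqrt(2)/2.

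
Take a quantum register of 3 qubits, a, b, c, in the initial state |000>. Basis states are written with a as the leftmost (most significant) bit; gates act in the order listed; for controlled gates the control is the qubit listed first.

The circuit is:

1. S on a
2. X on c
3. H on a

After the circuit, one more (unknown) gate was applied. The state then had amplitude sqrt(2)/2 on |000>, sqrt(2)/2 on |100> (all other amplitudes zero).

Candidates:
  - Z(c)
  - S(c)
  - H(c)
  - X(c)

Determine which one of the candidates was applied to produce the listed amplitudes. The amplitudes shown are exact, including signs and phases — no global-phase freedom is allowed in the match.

It was X(c) that produced the state shown.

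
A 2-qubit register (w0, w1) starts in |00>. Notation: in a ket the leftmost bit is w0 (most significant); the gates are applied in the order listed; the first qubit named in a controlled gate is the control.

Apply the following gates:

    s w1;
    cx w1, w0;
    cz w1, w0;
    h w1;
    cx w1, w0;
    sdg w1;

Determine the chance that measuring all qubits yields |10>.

The probability of measuring |10> is 0.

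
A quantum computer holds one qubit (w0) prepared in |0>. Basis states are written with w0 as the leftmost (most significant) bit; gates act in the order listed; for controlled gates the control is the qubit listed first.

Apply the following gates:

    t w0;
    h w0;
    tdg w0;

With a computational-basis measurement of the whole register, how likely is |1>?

The probability of measuring |1> is 1/2.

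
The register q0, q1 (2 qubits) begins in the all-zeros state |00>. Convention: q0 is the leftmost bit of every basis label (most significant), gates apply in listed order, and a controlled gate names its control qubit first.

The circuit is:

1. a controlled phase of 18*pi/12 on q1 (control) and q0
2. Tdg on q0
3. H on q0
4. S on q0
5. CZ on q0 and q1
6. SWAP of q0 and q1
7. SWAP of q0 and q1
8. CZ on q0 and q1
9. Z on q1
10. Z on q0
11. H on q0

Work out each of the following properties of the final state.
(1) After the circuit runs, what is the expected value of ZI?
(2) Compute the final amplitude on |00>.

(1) The observable ZI averages to 0.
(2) The amplitude on |00> is 1/2 - I/2.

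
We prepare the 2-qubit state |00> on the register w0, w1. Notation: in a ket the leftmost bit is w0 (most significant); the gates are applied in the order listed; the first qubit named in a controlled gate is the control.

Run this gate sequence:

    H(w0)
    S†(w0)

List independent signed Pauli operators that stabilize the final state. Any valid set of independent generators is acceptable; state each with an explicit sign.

One valid set of independent stabilizer generators is -YI, +IZ (any independent generating set of the same group is equally correct).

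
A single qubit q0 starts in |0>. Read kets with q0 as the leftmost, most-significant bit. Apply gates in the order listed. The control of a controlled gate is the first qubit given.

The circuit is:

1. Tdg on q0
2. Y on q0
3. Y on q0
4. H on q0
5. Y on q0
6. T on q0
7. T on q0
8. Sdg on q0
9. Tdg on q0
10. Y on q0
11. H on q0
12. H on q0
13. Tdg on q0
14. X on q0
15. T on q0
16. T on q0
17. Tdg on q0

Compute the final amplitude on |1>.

|1> carries amplitude sqrt(2)/2 in the final state.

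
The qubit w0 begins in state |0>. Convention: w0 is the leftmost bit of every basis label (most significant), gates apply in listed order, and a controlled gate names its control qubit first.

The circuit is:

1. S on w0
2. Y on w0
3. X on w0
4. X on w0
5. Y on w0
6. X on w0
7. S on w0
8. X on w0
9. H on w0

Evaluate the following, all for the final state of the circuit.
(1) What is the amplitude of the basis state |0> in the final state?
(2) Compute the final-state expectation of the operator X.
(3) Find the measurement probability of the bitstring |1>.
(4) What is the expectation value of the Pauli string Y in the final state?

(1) |0> carries amplitude sqrt(2)*I/2 in the final state. Key observation: steps 2-5 multiply out to the identity, so the circuit reduces to the remaining gates.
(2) In the final state, X has expectation 1.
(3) A full measurement returns |1> with probability 1/2.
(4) The expectation value of Y is 0.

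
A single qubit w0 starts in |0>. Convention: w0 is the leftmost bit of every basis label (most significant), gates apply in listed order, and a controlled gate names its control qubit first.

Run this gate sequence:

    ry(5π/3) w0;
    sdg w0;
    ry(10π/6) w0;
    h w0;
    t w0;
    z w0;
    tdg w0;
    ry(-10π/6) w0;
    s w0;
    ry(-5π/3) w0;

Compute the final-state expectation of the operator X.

In the final state, X has expectation -sqrt(3)/4.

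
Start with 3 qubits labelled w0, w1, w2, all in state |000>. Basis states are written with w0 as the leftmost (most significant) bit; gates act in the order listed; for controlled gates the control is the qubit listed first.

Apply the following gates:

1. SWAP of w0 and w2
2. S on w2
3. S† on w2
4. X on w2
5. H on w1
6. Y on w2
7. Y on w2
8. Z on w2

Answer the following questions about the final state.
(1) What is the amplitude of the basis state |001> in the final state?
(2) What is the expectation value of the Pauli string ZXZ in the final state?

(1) The final state's coefficient on |001> equals -sqrt(2)/2. Key observation: gates 2-3 undo each other exactly, leaving only the rest of the circuit to track.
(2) The expectation value of ZXZ is -1.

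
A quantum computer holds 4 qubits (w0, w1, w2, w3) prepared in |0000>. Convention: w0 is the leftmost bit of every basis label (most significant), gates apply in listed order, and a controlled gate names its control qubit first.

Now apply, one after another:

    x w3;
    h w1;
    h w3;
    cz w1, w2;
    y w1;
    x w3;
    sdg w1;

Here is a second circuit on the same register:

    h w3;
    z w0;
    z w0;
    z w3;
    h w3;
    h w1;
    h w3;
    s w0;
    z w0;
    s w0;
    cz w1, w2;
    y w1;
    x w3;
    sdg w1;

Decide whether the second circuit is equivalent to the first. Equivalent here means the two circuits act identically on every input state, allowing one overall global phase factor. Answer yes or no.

Yes — the two circuits implement the same unitary up to a global phase.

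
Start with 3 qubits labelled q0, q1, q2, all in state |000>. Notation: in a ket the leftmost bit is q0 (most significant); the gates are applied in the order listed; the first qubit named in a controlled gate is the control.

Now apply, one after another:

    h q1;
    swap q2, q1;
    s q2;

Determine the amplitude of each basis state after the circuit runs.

The resulting statevector has amplitude sqrt(2)/2 on |000>, sqrt(2)*I/2 on |001>, and 0 on every other basis state.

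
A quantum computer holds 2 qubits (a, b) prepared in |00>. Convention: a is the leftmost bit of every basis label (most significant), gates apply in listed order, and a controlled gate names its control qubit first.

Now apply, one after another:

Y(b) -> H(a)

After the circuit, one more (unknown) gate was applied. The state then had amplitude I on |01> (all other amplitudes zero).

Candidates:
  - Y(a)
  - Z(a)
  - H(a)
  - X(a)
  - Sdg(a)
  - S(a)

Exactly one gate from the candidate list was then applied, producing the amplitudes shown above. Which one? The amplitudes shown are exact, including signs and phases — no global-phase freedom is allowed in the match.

The unique candidate consistent with the amplitudes is H(a).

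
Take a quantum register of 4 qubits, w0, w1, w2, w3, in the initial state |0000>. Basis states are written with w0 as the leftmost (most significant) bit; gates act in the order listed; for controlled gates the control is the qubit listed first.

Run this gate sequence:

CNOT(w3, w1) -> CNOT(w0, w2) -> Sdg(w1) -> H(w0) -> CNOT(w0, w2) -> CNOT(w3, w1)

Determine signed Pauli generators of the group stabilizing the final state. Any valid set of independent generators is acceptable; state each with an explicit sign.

One valid set of independent stabilizer generators is +XIXI, +ZIZI, +IZII, +IIIZ (any independent generating set of the same group is equally correct).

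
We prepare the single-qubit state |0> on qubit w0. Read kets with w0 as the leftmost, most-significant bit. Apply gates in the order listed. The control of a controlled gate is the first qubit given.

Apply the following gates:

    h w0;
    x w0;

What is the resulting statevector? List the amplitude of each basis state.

The resulting statevector has amplitude sqrt(2)/2 on |0>, sqrt(2)/2 on |1>.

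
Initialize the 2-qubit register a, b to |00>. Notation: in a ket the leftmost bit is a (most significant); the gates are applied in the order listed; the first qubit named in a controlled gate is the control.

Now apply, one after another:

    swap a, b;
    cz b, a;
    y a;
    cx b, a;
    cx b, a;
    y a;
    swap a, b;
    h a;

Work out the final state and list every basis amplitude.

The resulting statevector has amplitude sqrt(2)/2 on |00>, 0 on |01>, sqrt(2)/2 on |10>, 0 on |11>. Key observation: the block from step 3 through step 6 cancels to the identity and can be dropped.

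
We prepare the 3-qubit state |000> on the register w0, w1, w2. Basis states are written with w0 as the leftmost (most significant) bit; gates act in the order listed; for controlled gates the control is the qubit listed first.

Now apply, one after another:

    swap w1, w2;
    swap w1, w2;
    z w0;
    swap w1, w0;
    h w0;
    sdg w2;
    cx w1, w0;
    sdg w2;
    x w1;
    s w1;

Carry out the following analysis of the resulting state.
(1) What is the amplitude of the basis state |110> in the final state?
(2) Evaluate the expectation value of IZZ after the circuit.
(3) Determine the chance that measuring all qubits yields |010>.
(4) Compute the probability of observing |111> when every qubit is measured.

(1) |110> carries amplitude sqrt(2)*I/2 in the final state. Key observation: steps 1-2 multiply out to the identity, so the circuit reduces to the remaining gates.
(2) In the final state, IZZ has expectation -1.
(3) The probability of measuring |010> is 1/2.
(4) The probability of measuring |111> is 0.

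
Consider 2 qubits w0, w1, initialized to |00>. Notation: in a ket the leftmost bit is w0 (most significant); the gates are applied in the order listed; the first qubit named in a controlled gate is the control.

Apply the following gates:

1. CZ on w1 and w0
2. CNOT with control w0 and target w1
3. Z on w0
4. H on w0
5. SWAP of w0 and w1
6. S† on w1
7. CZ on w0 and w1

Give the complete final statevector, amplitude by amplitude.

The final amplitudes are sqrt(2)/2 on |00>, -sqrt(2)*I/2 on |01>, 0 on |10>, 0 on |11>.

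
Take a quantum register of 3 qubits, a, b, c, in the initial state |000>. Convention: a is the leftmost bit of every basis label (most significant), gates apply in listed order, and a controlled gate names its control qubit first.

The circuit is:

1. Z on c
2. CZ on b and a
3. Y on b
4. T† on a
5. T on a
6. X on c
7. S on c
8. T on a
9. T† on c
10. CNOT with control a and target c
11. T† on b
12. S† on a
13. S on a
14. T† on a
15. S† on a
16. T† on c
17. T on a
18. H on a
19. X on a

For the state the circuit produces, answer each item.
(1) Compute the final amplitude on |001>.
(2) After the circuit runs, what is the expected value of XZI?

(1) The amplitude on |001> is 0.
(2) The observable XZI averages to -1.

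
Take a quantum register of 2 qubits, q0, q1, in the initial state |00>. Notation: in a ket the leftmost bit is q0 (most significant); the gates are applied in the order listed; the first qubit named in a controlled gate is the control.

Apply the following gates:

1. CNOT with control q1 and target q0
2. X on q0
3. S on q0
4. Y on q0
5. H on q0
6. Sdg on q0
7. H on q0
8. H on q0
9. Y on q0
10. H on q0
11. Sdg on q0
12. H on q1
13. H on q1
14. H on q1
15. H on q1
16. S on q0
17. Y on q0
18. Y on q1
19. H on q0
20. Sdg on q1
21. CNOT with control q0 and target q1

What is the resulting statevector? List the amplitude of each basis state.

The resulting statevector has amplitude 0 on |00>, -sqrt(2)/2 on |01>, sqrt(2)*I/2 on |10>, 0 on |11>. Key observation: steps 11-16 multiply out to the identity, so the circuit reduces to the remaining gates.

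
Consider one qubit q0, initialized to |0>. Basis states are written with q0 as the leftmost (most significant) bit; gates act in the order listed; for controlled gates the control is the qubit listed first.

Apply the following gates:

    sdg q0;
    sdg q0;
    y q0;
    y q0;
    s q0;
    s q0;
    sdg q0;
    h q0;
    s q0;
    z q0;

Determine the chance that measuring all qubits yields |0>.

A full measurement returns |0> with probability 1/2. Key observation: steps 1-6 multiply out to the identity, so the circuit reduces to the remaining gates.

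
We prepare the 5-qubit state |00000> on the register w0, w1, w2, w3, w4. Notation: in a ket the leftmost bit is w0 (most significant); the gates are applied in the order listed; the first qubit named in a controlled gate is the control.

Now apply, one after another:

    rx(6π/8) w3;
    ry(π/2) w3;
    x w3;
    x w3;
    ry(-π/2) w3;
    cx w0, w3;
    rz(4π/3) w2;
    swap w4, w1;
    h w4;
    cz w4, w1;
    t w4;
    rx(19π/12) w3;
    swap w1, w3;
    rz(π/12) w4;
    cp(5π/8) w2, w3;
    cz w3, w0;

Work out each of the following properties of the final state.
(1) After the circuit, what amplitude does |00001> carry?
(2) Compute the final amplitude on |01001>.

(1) The final state's coefficient on |00001> equals sqrt(6)*exp(5*I*pi/8)/4. Key observation: the block from step 2 through step 5 cancels to the identity and can be dropped.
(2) The final state's coefficient on |01001> equals sqrt(2)*exp(I*pi/8)/4.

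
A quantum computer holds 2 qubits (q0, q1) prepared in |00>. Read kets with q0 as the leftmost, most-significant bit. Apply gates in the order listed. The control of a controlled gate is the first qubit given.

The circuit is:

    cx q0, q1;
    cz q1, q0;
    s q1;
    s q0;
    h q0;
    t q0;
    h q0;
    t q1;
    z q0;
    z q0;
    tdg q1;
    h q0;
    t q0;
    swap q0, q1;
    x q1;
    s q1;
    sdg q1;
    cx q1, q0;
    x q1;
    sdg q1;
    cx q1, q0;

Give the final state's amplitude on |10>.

The final state's coefficient on |10> equals sqrt(2)/2.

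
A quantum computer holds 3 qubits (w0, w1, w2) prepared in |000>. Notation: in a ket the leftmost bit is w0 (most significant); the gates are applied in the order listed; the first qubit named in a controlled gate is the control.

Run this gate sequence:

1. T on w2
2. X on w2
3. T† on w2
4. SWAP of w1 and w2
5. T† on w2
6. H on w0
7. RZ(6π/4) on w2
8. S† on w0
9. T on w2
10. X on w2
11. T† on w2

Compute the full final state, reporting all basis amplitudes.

After the circuit, the state carries amplitude sqrt(2)*exp(3*I*pi/4)/2 on |011>, sqrt(2)*exp(I*pi/4)/2 on |111>, and 0 on every other basis state.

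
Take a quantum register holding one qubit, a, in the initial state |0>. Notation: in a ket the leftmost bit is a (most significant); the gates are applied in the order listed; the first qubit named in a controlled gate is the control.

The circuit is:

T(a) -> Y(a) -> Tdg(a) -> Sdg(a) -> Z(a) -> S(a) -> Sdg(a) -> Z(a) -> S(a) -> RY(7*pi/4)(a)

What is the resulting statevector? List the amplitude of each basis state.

The final amplitudes are -sqrt(2 - sqrt(2))*exp(I*pi/4)/2 on |0>, -sqrt(sqrt(2) + 2)*exp(I*pi/4)/2 on |1>. Key observation: gates 4-9 undo each other exactly, leaving only the rest of the circuit to track.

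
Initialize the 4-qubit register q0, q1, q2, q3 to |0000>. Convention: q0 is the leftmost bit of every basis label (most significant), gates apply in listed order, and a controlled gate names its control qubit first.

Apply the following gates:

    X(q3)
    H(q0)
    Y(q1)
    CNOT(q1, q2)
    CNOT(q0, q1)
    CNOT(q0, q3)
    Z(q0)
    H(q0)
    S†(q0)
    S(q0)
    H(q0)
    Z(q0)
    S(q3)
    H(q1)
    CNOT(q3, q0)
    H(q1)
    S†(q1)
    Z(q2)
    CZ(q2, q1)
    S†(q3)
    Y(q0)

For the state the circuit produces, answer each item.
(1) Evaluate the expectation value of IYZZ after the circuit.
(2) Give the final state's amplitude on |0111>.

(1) The expectation value of IYZZ is 0. Key observation: steps 7-12 multiply out to the identity, so the circuit reduces to the remaining gates.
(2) The final state's coefficient on |0111> equals -sqrt(2)*I/2.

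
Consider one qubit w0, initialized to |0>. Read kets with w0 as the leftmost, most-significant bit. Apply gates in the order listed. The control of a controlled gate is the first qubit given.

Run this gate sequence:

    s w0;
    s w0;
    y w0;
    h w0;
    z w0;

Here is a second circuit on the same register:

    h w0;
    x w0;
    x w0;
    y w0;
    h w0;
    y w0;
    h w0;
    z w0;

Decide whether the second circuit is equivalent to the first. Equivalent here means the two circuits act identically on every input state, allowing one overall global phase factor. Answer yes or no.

No: there is an input state on which the two circuits produce genuinely different outputs (not merely differing by a phase).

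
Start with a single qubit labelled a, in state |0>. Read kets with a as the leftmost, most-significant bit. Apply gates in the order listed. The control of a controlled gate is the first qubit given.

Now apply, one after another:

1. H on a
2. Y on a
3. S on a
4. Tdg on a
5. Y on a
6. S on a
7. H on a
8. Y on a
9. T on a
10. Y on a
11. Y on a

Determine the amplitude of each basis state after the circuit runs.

The resulting statevector has amplitude -1/2 - exp(3*I*pi/4)/2 on |0>, -1/2 - exp(I*pi/4)/2 on |1>.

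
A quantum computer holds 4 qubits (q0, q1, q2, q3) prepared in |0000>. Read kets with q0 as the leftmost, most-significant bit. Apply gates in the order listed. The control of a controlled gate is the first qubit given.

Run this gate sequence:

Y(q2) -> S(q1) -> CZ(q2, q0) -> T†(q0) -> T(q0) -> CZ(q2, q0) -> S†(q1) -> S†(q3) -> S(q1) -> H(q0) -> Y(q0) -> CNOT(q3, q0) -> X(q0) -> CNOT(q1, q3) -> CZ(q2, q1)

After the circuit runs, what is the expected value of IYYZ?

In the final state, IYYZ has expectation 0.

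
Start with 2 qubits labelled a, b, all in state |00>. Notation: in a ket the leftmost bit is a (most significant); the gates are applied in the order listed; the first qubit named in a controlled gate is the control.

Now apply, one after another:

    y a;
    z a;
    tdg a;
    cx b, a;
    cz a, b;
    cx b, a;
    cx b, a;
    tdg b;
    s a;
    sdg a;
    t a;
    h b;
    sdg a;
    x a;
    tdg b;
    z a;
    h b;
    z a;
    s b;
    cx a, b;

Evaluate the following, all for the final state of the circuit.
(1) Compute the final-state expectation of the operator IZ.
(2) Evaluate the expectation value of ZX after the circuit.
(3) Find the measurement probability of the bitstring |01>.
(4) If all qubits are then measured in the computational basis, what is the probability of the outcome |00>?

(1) The observable IZ averages to sqrt(2)/2.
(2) The expectation value of ZX is -sqrt(2)/2.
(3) The probability of measuring |01> is 1/2 - sqrt(2)/4.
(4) Outcome |00> occurs with probability sqrt(2)/4 + 1/2.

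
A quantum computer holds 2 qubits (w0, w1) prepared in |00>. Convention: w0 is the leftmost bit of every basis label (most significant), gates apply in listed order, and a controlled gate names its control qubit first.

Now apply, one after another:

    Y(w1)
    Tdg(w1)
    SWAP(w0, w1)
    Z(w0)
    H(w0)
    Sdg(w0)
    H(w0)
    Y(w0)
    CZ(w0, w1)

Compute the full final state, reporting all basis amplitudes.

After the circuit, the state carries amplitude (1 - I)*exp(3*I*pi/4)/2 on |00>, 0 on |01>, sqrt(2)/2 on |10>, 0 on |11>.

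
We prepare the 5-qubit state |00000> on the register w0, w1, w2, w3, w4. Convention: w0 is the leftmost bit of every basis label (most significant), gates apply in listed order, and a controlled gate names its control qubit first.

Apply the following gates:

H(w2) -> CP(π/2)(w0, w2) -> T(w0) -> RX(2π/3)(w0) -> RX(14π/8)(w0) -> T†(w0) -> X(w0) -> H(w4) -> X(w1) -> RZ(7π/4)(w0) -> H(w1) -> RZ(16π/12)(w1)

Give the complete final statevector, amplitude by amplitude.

After the circuit, the state carries amplitude -sqrt(2)*I*sqrt(1/2 - sqrt(2)/4)*exp(5*I*pi/24)/8 + sqrt(6)*I*sqrt(sqrt(2)/4 + 1/2)*exp(5*I*pi/24)/8 on |00000>, -sqrt(2)*I*sqrt(1/2 - sqrt(2)/4)*exp(5*I*pi/24)/8 + sqrt(6)*I*sqrt(sqrt(2)/4 + 1/2)*exp(5*I*pi/24)/8 on |00001>, 0 on |00010>, 0 on |00011>, -sqrt(2)*I*sqrt(1/2 - sqrt(2)/4)*exp(5*I*pi/24)/8 + sqrt(6)*I*sqrt(sqrt(2)/4 + 1/2)*exp(5*I*pi/24)/8 on |00100>, -sqrt(2)*I*sqrt(1/2 - sqrt(2)/4)*exp(5*I*pi/24)/8 + sqrt(6)*I*sqrt(sqrt(2)/4 + 1/2)*exp(5*I*pi/24)/8 on |00101>, 0 on |00110>, 0 on |00111>, -sqrt(6)*I*sqrt(sqrt(2)/4 + 1/2)*exp(-11*I*pi/24)/8 + sqrt(2)*I*sqrt(1/2 - sqrt(2)/4)*exp(-11*I*pi/24)/8 on |01000>, -sqrt(6)*I*sqrt(sqrt(2)/4 + 1/2)*exp(-11*I*pi/24)/8 + sqrt(2)*I*sqrt(1/2 - sqrt(2)/4)*exp(-11*I*pi/24)/8 on |01001>, 0 on |01010>, 0 on |01011>, -sqrt(6)*I*sqrt(sqrt(2)/4 + 1/2)*exp(-11*I*pi/24)/8 + sqrt(2)*I*sqrt(1/2 - sqrt(2)/4)*exp(-11*I*pi/24)/8 on |01100>, -sqrt(6)*I*sqrt(sqrt(2)/4 + 1/2)*exp(-11*I*pi/24)/8 + sqrt(2)*I*sqrt(1/2 - sqrt(2)/4)*exp(-11*I*pi/24)/8 on |01101>, 0 on |01110>, 0 on |01111>, -sqrt(2)*sqrt(sqrt(2)/4 + 1/2)*exp(5*I*pi/24)/8 - sqrt(6)*sqrt(1/2 - sqrt(2)/4)*exp(5*I*pi/24)/8 on |10000>, -sqrt(2)*sqrt(sqrt(2)/4 + 1/2)*exp(5*I*pi/24)/8 - sqrt(6)*sqrt(1/2 - sqrt(2)/4)*exp(5*I*pi/24)/8 on |10001>, 0 on |10010>, 0 on |10011>, -sqrt(2)*sqrt(sqrt(2)/4 + 1/2)*exp(5*I*pi/24)/8 - sqrt(6)*sqrt(1/2 - sqrt(2)/4)*exp(5*I*pi/24)/8 on |10100>, -sqrt(2)*sqrt(sqrt(2)/4 + 1/2)*exp(5*I*pi/24)/8 - sqrt(6)*sqrt(1/2 - sqrt(2)/4)*exp(5*I*pi/24)/8 on |10101>, 0 on |10110>, 0 on |10111>, sqrt(2)*sqrt(sqrt(2)/4 + 1/2)*exp(-11*I*pi/24)/8 + sqrt(6)*sqrt(1/2 - sqrt(2)/4)*exp(-11*I*pi/24)/8 on |11000>, sqrt(2)*sqrt(sqrt(2)/4 + 1/2)*exp(-11*I*pi/24)/8 + sqrt(6)*sqrt(1/2 - sqrt(2)/4)*exp(-11*I*pi/24)/8 on |11001>, 0 on |11010>, 0 on |11011>, sqrt(2)*sqrt(sqrt(2)/4 + 1/2)*exp(-11*I*pi/24)/8 + sqrt(6)*sqrt(1/2 - sqrt(2)/4)*exp(-11*I*pi/24)/8 on |11100>, sqrt(2)*sqrt(sqrt(2)/4 + 1/2)*exp(-11*I*pi/24)/8 + sqrt(6)*sqrt(1/2 - sqrt(2)/4)*exp(-11*I*pi/24)/8 on |11101>, 0 on |11110>, 0 on |11111>.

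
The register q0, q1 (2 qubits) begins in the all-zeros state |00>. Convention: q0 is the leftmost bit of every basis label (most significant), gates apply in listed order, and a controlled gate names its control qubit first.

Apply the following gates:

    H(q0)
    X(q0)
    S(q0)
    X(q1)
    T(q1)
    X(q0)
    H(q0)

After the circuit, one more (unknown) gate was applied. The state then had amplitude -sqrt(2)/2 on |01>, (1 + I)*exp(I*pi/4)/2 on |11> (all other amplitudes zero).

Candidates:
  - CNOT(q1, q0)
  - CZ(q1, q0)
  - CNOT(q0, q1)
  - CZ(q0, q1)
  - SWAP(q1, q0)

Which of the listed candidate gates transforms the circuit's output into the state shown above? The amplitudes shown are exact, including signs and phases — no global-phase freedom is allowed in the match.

The unique candidate consistent with the amplitudes is CNOT(q1, q0).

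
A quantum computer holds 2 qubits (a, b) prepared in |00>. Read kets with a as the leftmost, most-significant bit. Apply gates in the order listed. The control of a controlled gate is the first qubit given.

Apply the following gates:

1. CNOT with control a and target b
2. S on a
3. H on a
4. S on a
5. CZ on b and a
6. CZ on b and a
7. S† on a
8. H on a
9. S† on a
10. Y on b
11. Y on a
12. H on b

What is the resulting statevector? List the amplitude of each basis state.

The resulting statevector has amplitude 0 on |00>, 0 on |01>, -sqrt(2)/2 on |10>, sqrt(2)/2 on |11>.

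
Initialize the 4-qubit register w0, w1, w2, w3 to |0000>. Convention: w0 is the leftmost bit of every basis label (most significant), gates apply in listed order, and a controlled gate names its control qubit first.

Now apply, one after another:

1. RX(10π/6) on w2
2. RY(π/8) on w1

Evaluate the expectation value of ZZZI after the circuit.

In the final state, ZZZI has expectation sqrt(sqrt(2) + 2)/4.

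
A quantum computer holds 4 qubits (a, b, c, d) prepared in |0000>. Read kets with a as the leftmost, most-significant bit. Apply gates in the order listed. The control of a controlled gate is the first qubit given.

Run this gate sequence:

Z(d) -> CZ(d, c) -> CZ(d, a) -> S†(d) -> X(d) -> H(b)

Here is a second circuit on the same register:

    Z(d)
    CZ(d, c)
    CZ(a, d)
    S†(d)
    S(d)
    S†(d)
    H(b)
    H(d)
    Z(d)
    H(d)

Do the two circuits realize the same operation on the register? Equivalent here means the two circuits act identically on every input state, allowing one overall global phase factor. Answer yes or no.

Yes: on every input state the two circuits agree up to one overall phase factor.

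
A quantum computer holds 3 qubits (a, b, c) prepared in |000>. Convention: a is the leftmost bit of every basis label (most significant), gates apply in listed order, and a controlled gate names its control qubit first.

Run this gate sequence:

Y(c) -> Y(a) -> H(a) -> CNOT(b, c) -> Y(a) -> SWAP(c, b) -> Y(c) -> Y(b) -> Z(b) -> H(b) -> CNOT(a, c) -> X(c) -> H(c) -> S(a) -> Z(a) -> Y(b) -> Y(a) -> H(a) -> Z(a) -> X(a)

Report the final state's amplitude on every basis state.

The resulting statevector has amplitude -1/4 - I/4 on |000>, 1/4 - I/4 on |001>, 1/4 + I/4 on |010>, -1/4 + I/4 on |011>, 1/4 - I/4 on |100>, -1/4 - I/4 on |101>, -1/4 + I/4 on |110>, 1/4 + I/4 on |111>.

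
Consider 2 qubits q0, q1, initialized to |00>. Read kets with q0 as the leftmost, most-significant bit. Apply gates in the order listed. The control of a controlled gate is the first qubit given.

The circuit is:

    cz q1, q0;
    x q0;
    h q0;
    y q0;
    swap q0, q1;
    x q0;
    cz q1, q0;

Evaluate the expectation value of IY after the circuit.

The observable IY averages to 0.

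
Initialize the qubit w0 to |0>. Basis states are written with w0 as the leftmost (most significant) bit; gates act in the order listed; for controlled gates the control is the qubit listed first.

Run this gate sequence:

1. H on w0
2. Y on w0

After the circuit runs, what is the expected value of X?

In the final state, X has expectation -1.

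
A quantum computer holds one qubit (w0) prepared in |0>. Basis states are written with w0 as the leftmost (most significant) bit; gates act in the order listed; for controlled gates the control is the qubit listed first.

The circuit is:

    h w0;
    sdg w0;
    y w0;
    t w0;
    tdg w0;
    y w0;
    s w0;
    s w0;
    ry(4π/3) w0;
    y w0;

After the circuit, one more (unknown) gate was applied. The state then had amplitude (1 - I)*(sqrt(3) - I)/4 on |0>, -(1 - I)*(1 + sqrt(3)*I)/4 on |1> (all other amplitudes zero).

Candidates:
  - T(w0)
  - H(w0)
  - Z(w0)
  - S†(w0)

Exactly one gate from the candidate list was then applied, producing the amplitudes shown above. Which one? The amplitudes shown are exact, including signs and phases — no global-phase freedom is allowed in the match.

It was H(w0) that produced the state shown. Key observation: the block from step 2 through step 7 cancels to the identity and can be dropped.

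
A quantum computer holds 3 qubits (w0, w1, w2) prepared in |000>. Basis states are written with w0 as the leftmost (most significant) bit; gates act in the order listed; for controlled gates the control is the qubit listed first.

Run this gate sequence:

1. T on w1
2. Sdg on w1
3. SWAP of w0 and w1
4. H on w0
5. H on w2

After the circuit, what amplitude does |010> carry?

The amplitude on |010> is 0.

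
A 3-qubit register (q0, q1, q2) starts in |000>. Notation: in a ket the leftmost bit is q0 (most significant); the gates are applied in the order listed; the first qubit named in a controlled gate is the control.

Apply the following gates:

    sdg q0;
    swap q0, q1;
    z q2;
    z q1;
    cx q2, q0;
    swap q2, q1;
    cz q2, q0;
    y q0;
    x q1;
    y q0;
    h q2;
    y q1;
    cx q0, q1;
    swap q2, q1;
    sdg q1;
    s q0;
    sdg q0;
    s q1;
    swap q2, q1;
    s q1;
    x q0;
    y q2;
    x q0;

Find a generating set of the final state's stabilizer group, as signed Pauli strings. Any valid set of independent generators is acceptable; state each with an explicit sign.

The final state is stabilized by the group generated by -IIX, +ZII, +IZI; other independent generating sets are equally valid. Key observation: steps 14-19 multiply out to the identity, so the circuit reduces to the remaining gates.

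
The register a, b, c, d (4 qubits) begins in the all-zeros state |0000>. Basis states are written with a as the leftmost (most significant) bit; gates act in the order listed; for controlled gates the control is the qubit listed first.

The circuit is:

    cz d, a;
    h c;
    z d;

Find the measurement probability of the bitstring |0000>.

A full measurement returns |0000> with probability 1/2.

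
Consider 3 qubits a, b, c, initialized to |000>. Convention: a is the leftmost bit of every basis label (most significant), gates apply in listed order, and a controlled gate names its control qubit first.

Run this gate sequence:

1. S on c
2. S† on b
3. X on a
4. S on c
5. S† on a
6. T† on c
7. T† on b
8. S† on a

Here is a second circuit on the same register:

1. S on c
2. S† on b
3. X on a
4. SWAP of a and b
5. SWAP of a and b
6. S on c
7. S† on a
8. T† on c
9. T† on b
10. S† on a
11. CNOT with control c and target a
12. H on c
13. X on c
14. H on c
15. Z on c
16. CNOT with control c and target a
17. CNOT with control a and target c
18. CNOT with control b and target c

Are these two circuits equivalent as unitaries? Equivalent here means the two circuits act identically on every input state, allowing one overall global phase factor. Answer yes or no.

No — the two circuits implement different unitaries, even allowing a global phase.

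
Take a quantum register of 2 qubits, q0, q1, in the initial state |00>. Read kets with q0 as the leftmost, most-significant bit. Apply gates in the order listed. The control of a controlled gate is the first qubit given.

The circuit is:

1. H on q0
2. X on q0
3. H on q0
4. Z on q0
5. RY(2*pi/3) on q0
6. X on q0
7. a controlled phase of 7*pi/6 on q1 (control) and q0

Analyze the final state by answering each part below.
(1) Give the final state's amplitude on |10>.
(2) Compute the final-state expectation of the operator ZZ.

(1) |10> carries amplitude 1/2 in the final state.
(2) The expectation value of ZZ is 1/2.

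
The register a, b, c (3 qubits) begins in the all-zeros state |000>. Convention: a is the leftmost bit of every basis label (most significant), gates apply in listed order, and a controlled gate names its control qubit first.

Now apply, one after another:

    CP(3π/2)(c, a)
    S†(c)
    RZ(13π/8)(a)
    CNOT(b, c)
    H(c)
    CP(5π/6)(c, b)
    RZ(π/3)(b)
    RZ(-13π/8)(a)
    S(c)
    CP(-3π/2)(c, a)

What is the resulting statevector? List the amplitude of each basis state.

After the circuit, the state carries amplitude -sqrt(2)*exp(5*I*pi/6)/2 on |000>, sqrt(2)*exp(I*pi/3)/2 on |001>, and 0 on every other basis state.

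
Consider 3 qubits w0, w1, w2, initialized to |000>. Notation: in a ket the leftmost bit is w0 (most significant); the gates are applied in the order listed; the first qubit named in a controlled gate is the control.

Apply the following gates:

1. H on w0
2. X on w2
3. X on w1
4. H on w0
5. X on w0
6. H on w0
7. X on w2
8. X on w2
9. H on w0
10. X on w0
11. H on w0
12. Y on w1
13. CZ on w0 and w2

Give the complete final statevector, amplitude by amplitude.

The resulting statevector has amplitude -sqrt(2)*I/2 on |001>, sqrt(2)*I/2 on |101>, and 0 on every other basis state. Key observation: the block from step 4 through step 11 cancels to the identity and can be dropped.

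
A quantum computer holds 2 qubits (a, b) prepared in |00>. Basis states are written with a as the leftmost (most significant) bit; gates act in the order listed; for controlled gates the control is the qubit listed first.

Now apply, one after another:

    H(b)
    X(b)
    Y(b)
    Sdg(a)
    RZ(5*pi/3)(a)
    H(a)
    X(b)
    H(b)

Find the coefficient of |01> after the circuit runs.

The final state's coefficient on |01> equals -sqrt(2)*exp(2*I*pi/3)/2.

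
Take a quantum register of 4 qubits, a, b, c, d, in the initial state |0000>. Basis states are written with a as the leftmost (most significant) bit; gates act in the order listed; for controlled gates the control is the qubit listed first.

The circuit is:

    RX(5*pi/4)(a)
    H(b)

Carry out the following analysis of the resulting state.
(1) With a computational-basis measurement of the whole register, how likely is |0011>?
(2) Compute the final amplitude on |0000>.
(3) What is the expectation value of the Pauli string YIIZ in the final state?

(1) Outcome |0011> occurs with probability 0.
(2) The final state's coefficient on |0000> equals -sqrt(4 - 2*sqrt(2))/4.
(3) In the final state, YIIZ has expectation sqrt(2)/2.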